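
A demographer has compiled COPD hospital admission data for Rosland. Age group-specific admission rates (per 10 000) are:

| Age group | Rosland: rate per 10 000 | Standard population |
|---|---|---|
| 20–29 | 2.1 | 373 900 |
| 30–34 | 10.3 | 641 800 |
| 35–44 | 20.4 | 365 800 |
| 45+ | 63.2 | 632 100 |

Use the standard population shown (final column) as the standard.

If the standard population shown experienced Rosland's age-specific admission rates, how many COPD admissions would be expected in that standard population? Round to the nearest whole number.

Expected COPD admissions = Σ (standard pop × age-specific rate ÷ 10 000)
= 373 900×2.1/10 000 + 641 800×10.3/10 000 + 365 800×20.4/10 000 + 632 100×63.2/10 000
= 78.52 + 661.05 + 746.23 + 3994.87 = 5480.68.

5481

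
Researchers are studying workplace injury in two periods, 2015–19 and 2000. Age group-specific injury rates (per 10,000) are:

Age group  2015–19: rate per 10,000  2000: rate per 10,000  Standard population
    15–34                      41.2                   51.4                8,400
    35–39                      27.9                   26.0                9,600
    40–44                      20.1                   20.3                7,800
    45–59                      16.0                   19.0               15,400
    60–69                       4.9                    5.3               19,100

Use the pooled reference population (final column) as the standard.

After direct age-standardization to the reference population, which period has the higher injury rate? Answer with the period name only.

Standard total = 60,300; weights = 0.1393, 0.1592, 0.1294, 0.2554, 0.3167.
2015–19: 0.1393×41.2 + 0.1592×27.9 + 0.1294×20.1 + 0.2554×16.0 + 0.3167×4.9 = 18.4194 per 10,000.
2000: 0.1393×51.4 + 0.1592×26.0 + 0.1294×20.3 + 0.2554×19.0 + 0.3167×5.3 = 20.4566 per 10,000.

2000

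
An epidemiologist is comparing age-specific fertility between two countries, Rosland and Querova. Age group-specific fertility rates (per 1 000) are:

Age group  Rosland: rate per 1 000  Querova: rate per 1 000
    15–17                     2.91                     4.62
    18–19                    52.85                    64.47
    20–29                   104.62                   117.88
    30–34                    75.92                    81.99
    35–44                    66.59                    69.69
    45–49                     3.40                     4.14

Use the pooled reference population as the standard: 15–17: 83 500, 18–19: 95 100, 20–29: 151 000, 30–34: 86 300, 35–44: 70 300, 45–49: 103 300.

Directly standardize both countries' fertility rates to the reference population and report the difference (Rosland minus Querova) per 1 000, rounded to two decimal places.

-6.90

Standard total = 589 500; weights = 0.1416, 0.1613, 0.2561, 0.1464, 0.1193, 0.1752.
Rosland: 0.1416×2.91 + 0.1613×52.85 + 0.2561×104.62 + 0.1464×75.92 + 0.1193×66.59 + 0.1752×3.40 = 55.3877 per 1 000.
Querova: 0.1416×4.62 + 0.1613×64.47 + 0.2561×117.88 + 0.1464×81.99 + 0.1193×69.69 + 0.1752×4.14 = 62.2890 per 1 000.
Difference = 55.3877 − 62.2890 = -6.9013.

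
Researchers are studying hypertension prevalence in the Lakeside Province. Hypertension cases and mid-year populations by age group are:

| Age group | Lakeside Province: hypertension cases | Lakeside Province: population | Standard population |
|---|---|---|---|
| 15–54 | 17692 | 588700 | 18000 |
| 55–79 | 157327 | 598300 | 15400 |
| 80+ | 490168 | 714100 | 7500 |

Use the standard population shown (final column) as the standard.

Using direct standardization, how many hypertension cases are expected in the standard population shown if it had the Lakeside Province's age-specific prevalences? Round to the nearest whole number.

Age-specific rates per 1000 for the Lakeside Province: 30.053, 262.957, 686.414.
Expected hypertension cases = Σ (standard pop × age-specific rate ÷ 1000)
= 18000×30.053/1000 + 15400×262.957/1000 + 7500×686.414/1000
= 540.95 + 4049.53 + 5148.10 = 9738.58.

9739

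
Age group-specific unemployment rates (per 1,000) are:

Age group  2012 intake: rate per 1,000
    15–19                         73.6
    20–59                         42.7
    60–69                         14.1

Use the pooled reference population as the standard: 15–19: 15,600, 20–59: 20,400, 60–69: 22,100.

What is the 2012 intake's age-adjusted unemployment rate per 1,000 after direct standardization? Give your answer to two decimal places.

Standard total = 58,100; weights = 0.2685, 0.3511, 0.3804.
Standardized rate: 0.2685×73.6 + 0.3511×42.7 + 0.3804×14.1 = 40.1179 per 1,000.

40.12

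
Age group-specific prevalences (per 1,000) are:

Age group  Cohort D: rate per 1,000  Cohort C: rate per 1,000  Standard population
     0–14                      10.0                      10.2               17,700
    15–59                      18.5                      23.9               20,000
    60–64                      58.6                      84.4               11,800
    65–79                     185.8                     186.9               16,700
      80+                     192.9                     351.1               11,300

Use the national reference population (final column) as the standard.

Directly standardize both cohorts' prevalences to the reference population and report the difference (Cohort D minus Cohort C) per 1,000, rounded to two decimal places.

-28.67

Standard total = 77,500; weights = 0.2284, 0.2581, 0.1523, 0.2155, 0.1458.
Cohort D: 0.2284×10.0 + 0.2581×18.5 + 0.1523×58.6 + 0.2155×185.8 + 0.1458×192.9 = 84.1434 per 1,000.
Cohort C: 0.2284×10.2 + 0.2581×23.9 + 0.1523×84.4 + 0.2155×186.9 + 0.1458×351.1 = 112.8145 per 1,000.
Difference = 84.1434 − 112.8145 = -28.6711.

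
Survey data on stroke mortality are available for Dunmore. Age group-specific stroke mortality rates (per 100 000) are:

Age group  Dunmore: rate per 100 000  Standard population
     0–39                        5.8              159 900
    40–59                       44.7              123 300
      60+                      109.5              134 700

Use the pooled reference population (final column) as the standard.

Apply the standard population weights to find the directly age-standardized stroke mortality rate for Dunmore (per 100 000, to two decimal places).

50.70

Standard total = 417 900; weights = 0.3826, 0.2950, 0.3223.
Standardized rate: 0.3826×5.8 + 0.2950×44.7 + 0.3223×109.5 = 50.7025 per 100 000.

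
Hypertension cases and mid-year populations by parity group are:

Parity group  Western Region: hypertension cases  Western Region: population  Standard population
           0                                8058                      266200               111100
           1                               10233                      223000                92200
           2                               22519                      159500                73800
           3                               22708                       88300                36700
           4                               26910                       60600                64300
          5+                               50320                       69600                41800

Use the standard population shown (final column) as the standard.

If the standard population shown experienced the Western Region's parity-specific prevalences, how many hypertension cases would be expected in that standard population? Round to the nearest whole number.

86225

Parity-specific rates per 1000 for the Western Region: 30.270, 45.888, 141.185, 257.169, 444.059, 722.989.
Expected hypertension cases = Σ (standard pop × parity-specific rate ÷ 1000)
= 111100×30.270/1000 + 92200×45.888/1000 + 73800×141.185/1000 + 36700×257.169/1000 + 64300×444.059/1000 + 41800×722.989/1000
= 3363.05 + 4230.86 + 10419.45 + 9438.09 + 28553.02 + 30220.92 = 86225.40.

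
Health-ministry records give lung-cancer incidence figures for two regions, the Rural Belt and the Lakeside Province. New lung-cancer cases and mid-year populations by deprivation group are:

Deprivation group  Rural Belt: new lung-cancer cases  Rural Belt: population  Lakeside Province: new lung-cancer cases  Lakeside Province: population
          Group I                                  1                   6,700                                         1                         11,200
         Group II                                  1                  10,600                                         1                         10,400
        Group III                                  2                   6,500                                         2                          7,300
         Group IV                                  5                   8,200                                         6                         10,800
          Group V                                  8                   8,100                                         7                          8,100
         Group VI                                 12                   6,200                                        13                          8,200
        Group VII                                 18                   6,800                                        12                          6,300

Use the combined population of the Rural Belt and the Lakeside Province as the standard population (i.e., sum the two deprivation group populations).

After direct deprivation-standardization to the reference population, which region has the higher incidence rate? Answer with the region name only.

Rural Belt

Deprivation-specific rates per 100,000 for the Rural Belt: 14.93, 9.43, 30.77, 60.98, 98.77, 193.55, 264.71.
For the Lakeside Province: 8.93, 9.62, 27.40, 55.56, 86.42, 158.54, 190.48.
Combined standard total = 115,400; weights = 0.1551, 0.1820, 0.1196, 0.1646, 0.1404, 0.1248, 0.1135.
The Rural Belt: 0.1551×14.93 + 0.1820×9.43 + 0.1196×30.77 + 0.1646×60.98 + 0.1404×98.77 + 0.1248×193.55 + 0.1135×264.71 = 85.8161 per 100,000.
The Lakeside Province: 0.1551×8.93 + 0.1820×9.62 + 0.1196×27.40 + 0.1646×55.56 + 0.1404×86.42 + 0.1248×158.54 + 0.1135×190.48 = 69.0949 per 100,000.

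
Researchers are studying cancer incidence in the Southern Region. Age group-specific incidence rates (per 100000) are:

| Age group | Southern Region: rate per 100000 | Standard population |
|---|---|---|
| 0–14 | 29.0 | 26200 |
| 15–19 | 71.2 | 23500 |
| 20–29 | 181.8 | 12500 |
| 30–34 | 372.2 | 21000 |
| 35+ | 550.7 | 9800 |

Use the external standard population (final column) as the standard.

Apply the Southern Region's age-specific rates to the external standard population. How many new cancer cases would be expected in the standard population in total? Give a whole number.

Expected new cancer cases = Σ (standard pop × age-specific rate ÷ 100000)
= 26200×29.0/100000 + 23500×71.2/100000 + 12500×181.8/100000 + 21000×372.2/100000 + 9800×550.7/100000
= 7.60 + 16.73 + 22.73 + 78.16 + 53.97 = 179.19.

179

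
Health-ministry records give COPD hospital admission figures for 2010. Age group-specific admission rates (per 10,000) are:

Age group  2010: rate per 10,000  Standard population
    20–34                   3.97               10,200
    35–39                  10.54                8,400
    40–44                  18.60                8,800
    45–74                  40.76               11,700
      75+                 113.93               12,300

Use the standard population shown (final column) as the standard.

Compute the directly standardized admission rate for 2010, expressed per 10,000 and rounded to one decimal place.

Standard total = 51,400; weights = 0.1984, 0.1634, 0.1712, 0.2276, 0.2393.
Standardized rate: 0.1984×3.97 + 0.1634×10.54 + 0.1712×18.60 + 0.2276×40.76 + 0.2393×113.93 = 42.2362 per 10,000.

42.2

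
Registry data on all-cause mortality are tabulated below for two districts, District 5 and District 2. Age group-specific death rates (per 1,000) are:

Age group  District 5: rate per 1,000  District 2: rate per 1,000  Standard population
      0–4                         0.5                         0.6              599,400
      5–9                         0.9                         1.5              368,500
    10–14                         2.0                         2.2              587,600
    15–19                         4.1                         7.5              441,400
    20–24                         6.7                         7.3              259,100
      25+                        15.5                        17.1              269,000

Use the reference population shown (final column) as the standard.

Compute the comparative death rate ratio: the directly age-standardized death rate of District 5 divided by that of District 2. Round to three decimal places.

0.793

Standard total = 2,525,000; weights = 0.2374, 0.1459, 0.2327, 0.1748, 0.1026, 0.1065.
District 5: 0.2374×0.5 + 0.1459×0.9 + 0.2327×2.0 + 0.1748×4.1 + 0.1026×6.7 + 0.1065×15.5 = 3.7710 per 1,000.
District 2: 0.2374×0.6 + 0.1459×1.5 + 0.2327×2.2 + 0.1748×7.5 + 0.1026×7.3 + 0.1065×17.1 = 4.7552 per 1,000.
Ratio = 3.7710 ÷ 4.7552 = 0.79302.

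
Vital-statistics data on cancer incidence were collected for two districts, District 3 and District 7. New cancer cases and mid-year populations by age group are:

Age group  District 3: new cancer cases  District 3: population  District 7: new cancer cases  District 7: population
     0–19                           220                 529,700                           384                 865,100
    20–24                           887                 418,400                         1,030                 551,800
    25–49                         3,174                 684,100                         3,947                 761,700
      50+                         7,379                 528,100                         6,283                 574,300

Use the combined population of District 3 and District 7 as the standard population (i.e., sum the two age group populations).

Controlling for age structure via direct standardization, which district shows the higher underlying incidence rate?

Age-specific rates per 100,000 for District 3: 41.53, 212.00, 463.97, 1397.27.
For District 7: 44.39, 186.66, 518.18, 1094.03.
Combined standard total = 4,913,200; weights = 0.2839, 0.1975, 0.2943, 0.2244.
District 3: 0.2839×41.53 + 0.1975×212.00 + 0.2943×463.97 + 0.2244×1397.27 = 503.6979 per 100,000.
District 7: 0.2839×44.39 + 0.1975×186.66 + 0.2943×518.18 + 0.2244×1094.03 = 447.4185 per 100,000.

District 3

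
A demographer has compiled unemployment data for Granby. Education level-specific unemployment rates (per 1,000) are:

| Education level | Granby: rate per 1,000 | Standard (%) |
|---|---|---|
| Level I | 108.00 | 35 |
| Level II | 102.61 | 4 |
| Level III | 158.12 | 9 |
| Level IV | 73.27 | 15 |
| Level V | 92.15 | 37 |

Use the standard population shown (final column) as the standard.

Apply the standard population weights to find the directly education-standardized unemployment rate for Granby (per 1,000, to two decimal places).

Standard weights: 0.35, 0.04, 0.09, 0.15, 0.37.
Standardized rate: 0.3500×108.00 + 0.0400×102.61 + 0.0900×158.12 + 0.1500×73.27 + 0.3700×92.15 = 101.2212 per 1,000.

101.22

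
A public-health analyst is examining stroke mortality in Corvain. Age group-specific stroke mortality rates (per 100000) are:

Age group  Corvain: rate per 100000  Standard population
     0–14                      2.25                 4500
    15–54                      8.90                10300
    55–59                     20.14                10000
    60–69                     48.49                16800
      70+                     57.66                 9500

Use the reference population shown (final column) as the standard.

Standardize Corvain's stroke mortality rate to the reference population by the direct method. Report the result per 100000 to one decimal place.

Standard total = 51100; weights = 0.0881, 0.2016, 0.1957, 0.3288, 0.1859.
Standardized rate: 0.0881×2.25 + 0.2016×8.90 + 0.1957×20.14 + 0.3288×48.49 + 0.1859×57.66 = 32.5949 per 100000.

32.6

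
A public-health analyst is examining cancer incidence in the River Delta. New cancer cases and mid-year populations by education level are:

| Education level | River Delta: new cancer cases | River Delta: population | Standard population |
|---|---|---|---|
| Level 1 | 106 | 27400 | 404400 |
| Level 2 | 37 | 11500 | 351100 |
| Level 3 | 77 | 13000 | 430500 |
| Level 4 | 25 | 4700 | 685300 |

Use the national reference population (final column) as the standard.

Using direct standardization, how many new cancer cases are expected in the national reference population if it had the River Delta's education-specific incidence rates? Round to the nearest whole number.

8889

Education-specific rates per 100000 for the River Delta: 386.86, 321.74, 592.31, 531.91.
Expected new cancer cases = Σ (standard pop × education-specific rate ÷ 100000)
= 404400×386.86/100000 + 351100×321.74/100000 + 430500×592.31/100000 + 685300×531.91/100000
= 1564.47 + 1129.63 + 2549.88 + 3645.21 = 8889.19.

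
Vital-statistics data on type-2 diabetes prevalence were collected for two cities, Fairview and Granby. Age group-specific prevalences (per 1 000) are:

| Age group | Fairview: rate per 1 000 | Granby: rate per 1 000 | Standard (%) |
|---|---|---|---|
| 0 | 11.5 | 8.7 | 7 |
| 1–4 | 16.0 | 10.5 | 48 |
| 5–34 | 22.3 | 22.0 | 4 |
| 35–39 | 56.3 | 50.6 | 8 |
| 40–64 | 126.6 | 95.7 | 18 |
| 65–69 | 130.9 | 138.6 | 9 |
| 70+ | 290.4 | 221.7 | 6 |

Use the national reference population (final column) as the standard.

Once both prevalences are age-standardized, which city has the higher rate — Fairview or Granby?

Standard weights: 0.07, 0.48, 0.04, 0.08, 0.18, 0.09, 0.06.
Fairview: 0.0700×11.5 + 0.4800×16.0 + 0.0400×22.3 + 0.0800×56.3 + 0.1800×126.6 + 0.0900×130.9 + 0.0600×290.4 = 65.8740 per 1 000.
Granby: 0.0700×8.7 + 0.4800×10.5 + 0.0400×22.0 + 0.0800×50.6 + 0.1800×95.7 + 0.0900×138.6 + 0.0600×221.7 = 53.5790 per 1 000.

Fairview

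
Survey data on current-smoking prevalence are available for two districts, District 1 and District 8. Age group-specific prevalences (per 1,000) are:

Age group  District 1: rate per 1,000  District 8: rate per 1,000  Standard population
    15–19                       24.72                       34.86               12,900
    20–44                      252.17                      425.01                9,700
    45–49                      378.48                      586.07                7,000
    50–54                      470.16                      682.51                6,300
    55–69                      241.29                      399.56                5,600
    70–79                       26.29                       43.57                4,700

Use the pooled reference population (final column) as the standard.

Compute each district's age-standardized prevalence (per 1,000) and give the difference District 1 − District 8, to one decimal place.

-120.5

Standard total = 46,200; weights = 0.2792, 0.2100, 0.1515, 0.1364, 0.1212, 0.1017.
District 1: 0.2792×24.72 + 0.2100×252.17 + 0.1515×378.48 + 0.1364×470.16 + 0.1212×241.29 + 0.1017×26.29 = 213.2271 per 1,000.
District 8: 0.2792×34.86 + 0.2100×425.01 + 0.1515×586.07 + 0.1364×682.51 + 0.1212×399.56 + 0.1017×43.57 = 333.6993 per 1,000.
Difference = 213.2271 − 333.6993 = -120.4722.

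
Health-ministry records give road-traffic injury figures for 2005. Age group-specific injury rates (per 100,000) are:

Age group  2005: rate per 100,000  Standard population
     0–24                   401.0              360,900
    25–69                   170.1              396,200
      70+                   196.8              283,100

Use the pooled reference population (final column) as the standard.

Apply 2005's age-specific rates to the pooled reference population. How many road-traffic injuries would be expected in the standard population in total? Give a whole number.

Expected road-traffic injuries = Σ (standard pop × age-specific rate ÷ 100,000)
= 360,900×401.0/100,000 + 396,200×170.1/100,000 + 283,100×196.8/100,000
= 1447.21 + 673.94 + 557.14 = 2678.29.

2678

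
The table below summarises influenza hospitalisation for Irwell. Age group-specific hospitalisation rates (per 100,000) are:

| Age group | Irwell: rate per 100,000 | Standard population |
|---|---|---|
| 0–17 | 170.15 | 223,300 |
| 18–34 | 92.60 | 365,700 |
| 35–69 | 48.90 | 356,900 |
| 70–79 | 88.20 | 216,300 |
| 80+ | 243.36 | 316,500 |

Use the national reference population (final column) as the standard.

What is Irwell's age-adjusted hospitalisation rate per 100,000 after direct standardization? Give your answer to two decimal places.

Standard total = 1,478,700; weights = 0.1510, 0.2473, 0.2414, 0.1463, 0.2140.
Standardized rate: 0.1510×170.15 + 0.2473×92.60 + 0.2414×48.90 + 0.1463×88.20 + 0.2140×243.36 = 125.3884 per 100,000.

125.39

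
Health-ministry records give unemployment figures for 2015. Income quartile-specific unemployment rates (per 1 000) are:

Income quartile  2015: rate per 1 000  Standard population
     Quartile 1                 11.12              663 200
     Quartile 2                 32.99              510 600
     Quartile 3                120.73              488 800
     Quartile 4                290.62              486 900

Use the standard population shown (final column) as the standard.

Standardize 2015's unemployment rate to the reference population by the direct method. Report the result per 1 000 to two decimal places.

Standard total = 2 149 500; weights = 0.3085, 0.2375, 0.2274, 0.2265.
Standardized rate: 0.3085×11.12 + 0.2375×32.99 + 0.2274×120.73 + 0.2265×290.62 = 104.5523 per 1 000.

104.55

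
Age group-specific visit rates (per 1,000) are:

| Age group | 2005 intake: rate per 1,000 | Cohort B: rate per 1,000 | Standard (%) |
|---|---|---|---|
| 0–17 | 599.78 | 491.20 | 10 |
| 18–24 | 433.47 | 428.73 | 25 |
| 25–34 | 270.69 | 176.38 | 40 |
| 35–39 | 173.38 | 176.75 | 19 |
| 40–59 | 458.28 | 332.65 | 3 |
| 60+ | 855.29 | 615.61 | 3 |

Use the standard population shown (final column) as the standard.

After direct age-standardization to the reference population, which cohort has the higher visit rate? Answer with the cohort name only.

Standard weights: 0.10, 0.25, 0.40, 0.19, 0.03, 0.03.
The 2005 intake: 0.1000×599.78 + 0.2500×433.47 + 0.4000×270.69 + 0.1900×173.38 + 0.0300×458.28 + 0.0300×855.29 = 348.9708 per 1,000.
Cohort B: 0.1000×491.20 + 0.2500×428.73 + 0.4000×176.38 + 0.1900×176.75 + 0.0300×332.65 + 0.0300×615.61 = 288.8848 per 1,000.

2005 intake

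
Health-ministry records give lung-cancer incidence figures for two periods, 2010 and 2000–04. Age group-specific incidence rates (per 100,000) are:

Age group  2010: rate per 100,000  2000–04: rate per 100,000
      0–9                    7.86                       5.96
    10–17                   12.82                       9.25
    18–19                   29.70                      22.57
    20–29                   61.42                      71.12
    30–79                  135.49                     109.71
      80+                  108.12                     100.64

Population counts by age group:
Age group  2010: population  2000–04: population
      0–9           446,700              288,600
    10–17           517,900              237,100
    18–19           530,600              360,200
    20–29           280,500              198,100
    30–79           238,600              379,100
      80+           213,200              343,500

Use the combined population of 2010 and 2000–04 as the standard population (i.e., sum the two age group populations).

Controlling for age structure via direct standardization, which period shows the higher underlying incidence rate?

Combined standard total = 4,034,100; weights = 0.1823, 0.1872, 0.2208, 0.1186, 0.1531, 0.1380.
2010: 0.1823×7.86 + 0.1872×12.82 + 0.2208×29.70 + 0.1186×61.42 + 0.1531×135.49 + 0.1380×108.12 = 53.3436 per 100,000.
2000–04: 0.1823×5.96 + 0.1872×9.25 + 0.2208×22.57 + 0.1186×71.12 + 0.1531×109.71 + 0.1380×100.64 = 46.9259 per 100,000.
The crude rates (44.23 vs 56.62) would put 2000–04 higher, but that reflects its age composition; once standardized to a common age structure, 2010 has the higher underlying rate.

2010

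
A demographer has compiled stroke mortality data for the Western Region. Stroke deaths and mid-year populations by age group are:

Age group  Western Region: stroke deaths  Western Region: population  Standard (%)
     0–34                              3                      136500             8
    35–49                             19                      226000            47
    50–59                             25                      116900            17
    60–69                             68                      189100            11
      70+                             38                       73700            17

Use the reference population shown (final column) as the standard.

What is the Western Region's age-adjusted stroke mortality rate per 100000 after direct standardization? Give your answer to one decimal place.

20.5

Age-specific rates per 100000 for the Western Region: 2.20, 8.41, 21.39, 35.96, 51.56.
Standard weights: 0.08, 0.47, 0.17, 0.11, 0.17.
Standardized rate: 0.0800×2.20 + 0.4700×8.41 + 0.1700×21.39 + 0.1100×35.96 + 0.1700×51.56 = 20.4836 per 100000.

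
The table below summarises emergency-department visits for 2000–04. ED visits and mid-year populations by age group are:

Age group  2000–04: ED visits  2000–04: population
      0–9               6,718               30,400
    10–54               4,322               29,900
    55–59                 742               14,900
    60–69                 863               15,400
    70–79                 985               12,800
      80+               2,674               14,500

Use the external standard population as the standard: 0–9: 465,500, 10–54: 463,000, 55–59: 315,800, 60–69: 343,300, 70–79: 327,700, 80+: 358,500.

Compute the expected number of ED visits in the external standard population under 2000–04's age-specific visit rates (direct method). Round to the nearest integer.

296090

Age-specific rates per 1,000 for 2000–04: 220.987, 144.548, 49.799, 56.039, 76.953, 184.414.
Expected ED visits = Σ (standard pop × age-specific rate ÷ 1,000)
= 465,500×220.987/1,000 + 463,000×144.548/1,000 + 315,800×49.799/1,000 + 343,300×56.039/1,000 + 327,700×76.953/1,000 + 358,500×184.414/1,000
= 102869.38 + 66925.95 + 15726.42 + 19238.18 + 25217.54 + 66112.34 = 296089.80.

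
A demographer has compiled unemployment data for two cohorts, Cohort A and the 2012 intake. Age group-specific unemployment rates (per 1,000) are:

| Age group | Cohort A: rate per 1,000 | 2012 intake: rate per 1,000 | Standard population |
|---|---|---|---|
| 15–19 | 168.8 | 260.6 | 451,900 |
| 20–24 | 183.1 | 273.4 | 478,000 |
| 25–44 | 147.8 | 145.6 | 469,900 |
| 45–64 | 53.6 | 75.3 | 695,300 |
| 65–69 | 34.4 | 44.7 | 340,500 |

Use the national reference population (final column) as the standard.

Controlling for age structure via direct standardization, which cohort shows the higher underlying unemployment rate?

Standard total = 2,435,600; weights = 0.1855, 0.1963, 0.1929, 0.2855, 0.1398.
Cohort A: 0.1855×168.8 + 0.1963×183.1 + 0.1929×147.8 + 0.2855×53.6 + 0.1398×34.4 = 115.8791 per 1,000.
The 2012 intake: 0.1855×260.6 + 0.1963×273.4 + 0.1929×145.6 + 0.2855×75.3 + 0.1398×44.7 = 157.8437 per 1,000.

2012 intake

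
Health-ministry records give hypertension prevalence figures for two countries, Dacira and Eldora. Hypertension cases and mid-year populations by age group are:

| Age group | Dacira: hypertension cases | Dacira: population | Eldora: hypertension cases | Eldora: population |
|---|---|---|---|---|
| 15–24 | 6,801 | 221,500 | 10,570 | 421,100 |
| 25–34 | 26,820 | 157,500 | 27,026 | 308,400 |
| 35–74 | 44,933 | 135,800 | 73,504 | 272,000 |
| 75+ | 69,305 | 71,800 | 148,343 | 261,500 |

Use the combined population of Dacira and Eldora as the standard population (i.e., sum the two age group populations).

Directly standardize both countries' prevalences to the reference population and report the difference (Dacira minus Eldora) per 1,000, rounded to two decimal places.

Age-specific rates per 1,000 for Dacira: 30.704, 170.286, 330.876, 965.251.
For Eldora: 25.101, 87.633, 270.235, 567.277.
Combined standard total = 1,849,600; weights = 0.3474, 0.2519, 0.2205, 0.1802.
Dacira: 0.3474×30.704 + 0.2519×170.286 + 0.2205×330.876 + 0.1802×965.251 = 300.4520 per 1,000.
Eldora: 0.3474×25.101 + 0.2519×87.633 + 0.2205×270.235 + 0.1802×567.277 = 192.6003 per 1,000.
Difference = 300.4520 − 192.6003 = 107.8517.

107.85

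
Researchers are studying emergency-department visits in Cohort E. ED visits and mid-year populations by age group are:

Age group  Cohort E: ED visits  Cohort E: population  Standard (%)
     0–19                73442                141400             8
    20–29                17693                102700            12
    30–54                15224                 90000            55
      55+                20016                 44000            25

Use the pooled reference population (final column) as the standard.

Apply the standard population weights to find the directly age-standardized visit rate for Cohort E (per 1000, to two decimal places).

Age-specific rates per 1000 for Cohort E: 519.392, 172.278, 169.156, 454.909.
Standard weights: 0.08, 0.12, 0.55, 0.25.
Standardized rate: 0.0800×519.392 + 0.1200×172.278 + 0.5500×169.156 + 0.2500×454.909 = 268.9876 per 1000.

268.99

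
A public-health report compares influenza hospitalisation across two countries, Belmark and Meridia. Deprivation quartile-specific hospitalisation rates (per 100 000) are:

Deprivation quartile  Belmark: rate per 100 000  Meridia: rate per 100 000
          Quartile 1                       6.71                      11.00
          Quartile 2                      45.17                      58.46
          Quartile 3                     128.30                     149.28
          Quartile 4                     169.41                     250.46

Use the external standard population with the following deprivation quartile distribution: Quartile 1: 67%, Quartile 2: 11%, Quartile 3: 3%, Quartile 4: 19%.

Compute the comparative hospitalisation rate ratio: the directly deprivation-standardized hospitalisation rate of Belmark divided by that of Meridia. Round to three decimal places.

0.691

Standard weights: 0.67, 0.11, 0.03, 0.19.
Belmark: 0.6700×6.71 + 0.1100×45.17 + 0.0300×128.30 + 0.1900×169.41 = 45.5013 per 100 000.
Meridia: 0.6700×11.00 + 0.1100×58.46 + 0.0300×149.28 + 0.1900×250.46 = 65.8664 per 100 000.
Ratio = 45.5013 ÷ 65.8664 = 0.69081.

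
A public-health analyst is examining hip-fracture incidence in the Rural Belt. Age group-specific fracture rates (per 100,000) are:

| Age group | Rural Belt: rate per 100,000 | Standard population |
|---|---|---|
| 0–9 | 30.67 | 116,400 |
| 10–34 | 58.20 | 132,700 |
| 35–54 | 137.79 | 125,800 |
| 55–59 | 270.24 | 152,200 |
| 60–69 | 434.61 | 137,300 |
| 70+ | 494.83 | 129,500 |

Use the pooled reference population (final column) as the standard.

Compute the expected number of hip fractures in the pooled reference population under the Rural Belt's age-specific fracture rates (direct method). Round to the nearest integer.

1935

Expected hip fractures = Σ (standard pop × age-specific rate ÷ 100,000)
= 116,400×30.67/100,000 + 132,700×58.20/100,000 + 125,800×137.79/100,000 + 152,200×270.24/100,000 + 137,300×434.61/100,000 + 129,500×494.83/100,000
= 35.70 + 77.23 + 173.34 + 411.31 + 596.72 + 640.80 = 1935.10.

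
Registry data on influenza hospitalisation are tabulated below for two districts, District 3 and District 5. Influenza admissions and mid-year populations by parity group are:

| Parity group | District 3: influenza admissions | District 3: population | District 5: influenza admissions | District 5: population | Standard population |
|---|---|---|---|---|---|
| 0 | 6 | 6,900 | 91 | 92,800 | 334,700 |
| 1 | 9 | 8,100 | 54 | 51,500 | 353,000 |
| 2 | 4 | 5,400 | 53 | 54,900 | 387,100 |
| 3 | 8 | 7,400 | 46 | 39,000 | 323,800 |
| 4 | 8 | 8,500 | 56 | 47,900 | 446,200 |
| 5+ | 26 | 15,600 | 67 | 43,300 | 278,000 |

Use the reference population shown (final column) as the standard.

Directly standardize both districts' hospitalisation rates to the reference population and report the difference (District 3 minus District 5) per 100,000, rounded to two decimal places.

-9.54

Parity-specific rates per 100,000 for District 3: 86.96, 111.11, 74.07, 108.11, 94.12, 166.67.
For District 5: 98.06, 104.85, 96.54, 117.95, 116.91, 154.73.
Standard total = 2,122,800; weights = 0.1577, 0.1663, 0.1824, 0.1525, 0.2102, 0.1310.
District 3: 0.1577×86.96 + 0.1663×111.11 + 0.1824×74.07 + 0.1525×108.11 + 0.2102×94.12 + 0.1310×166.67 = 103.7944 per 100,000.
District 5: 0.1577×98.06 + 0.1663×104.85 + 0.1824×96.54 + 0.1525×117.95 + 0.2102×116.91 + 0.1310×154.73 = 113.3305 per 100,000.
Difference = 103.7944 − 113.3305 = -9.5361.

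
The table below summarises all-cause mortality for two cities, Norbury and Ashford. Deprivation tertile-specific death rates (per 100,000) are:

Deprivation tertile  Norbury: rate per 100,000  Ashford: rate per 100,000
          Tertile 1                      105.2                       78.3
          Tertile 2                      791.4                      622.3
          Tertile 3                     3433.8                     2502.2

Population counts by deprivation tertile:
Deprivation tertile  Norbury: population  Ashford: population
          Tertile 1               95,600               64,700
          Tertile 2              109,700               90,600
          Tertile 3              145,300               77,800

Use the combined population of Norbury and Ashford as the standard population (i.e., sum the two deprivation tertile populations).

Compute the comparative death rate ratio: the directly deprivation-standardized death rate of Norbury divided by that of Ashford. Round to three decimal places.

1.354

Combined standard total = 583,700; weights = 0.2746, 0.3432, 0.3822.
Norbury: 0.2746×105.2 + 0.3432×791.4 + 0.3822×3433.8 = 1612.9206 per 100,000.
Ashford: 0.2746×78.3 + 0.3432×622.3 + 0.3822×2502.2 = 1191.4322 per 100,000.
Ratio = 1612.9206 ÷ 1191.4322 = 1.35377.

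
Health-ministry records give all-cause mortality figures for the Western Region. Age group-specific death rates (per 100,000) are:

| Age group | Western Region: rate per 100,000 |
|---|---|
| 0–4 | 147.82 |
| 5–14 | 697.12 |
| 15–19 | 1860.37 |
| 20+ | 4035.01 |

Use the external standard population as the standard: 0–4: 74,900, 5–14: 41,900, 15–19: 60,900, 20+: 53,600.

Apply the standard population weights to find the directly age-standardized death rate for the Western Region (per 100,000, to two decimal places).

1599.02

Standard total = 231,300; weights = 0.3238, 0.1812, 0.2633, 0.2317.
Standardized rate: 0.3238×147.82 + 0.1812×697.12 + 0.2633×1860.37 + 0.2317×4035.01 = 1599.0234 per 100,000.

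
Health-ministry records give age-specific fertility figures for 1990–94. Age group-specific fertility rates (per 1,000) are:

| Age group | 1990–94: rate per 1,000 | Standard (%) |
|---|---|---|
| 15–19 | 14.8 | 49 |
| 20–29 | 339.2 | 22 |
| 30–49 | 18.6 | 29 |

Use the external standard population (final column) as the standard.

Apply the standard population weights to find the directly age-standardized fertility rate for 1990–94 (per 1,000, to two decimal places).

Standard weights: 0.49, 0.22, 0.29.
Standardized rate: 0.4900×14.8 + 0.2200×339.2 + 0.2900×18.6 = 87.2700 per 1,000.

87.27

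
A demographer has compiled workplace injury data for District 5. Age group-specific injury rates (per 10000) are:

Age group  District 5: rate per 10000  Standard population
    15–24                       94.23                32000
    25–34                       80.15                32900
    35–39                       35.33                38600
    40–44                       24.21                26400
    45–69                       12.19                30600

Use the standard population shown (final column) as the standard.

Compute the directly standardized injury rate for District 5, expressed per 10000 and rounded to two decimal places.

50.02

Standard total = 160500; weights = 0.1994, 0.2050, 0.2405, 0.1645, 0.1907.
Standardized rate: 0.1994×94.23 + 0.2050×80.15 + 0.2405×35.33 + 0.1645×24.21 + 0.1907×12.19 = 50.0199 per 10000.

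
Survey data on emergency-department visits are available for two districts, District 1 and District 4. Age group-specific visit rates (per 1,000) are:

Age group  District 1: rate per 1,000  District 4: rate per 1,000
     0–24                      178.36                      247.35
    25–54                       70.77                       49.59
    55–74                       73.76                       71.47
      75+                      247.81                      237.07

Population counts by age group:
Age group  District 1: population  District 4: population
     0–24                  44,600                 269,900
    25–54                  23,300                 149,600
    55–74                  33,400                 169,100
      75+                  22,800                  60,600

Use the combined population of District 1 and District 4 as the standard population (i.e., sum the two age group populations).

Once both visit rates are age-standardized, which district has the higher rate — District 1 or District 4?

District 4

Combined standard total = 773,300; weights = 0.4067, 0.2236, 0.2619, 0.1078.
District 1: 0.4067×178.36 + 0.2236×70.77 + 0.2619×73.76 + 0.1078×247.81 = 134.4033 per 1,000.
District 4: 0.4067×247.35 + 0.2236×49.59 + 0.2619×71.47 + 0.1078×237.07 = 155.9679 per 1,000.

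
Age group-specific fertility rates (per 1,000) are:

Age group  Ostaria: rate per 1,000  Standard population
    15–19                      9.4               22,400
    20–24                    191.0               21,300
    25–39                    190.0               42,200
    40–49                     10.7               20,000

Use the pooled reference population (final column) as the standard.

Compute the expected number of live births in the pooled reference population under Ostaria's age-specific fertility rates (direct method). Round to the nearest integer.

Expected live births = Σ (standard pop × age-specific rate ÷ 1,000)
= 22,400×9.4/1,000 + 21,300×191.0/1,000 + 42,200×190.0/1,000 + 20,000×10.7/1,000
= 210.56 + 4068.30 + 8018.00 + 214.00 = 12510.86.

12511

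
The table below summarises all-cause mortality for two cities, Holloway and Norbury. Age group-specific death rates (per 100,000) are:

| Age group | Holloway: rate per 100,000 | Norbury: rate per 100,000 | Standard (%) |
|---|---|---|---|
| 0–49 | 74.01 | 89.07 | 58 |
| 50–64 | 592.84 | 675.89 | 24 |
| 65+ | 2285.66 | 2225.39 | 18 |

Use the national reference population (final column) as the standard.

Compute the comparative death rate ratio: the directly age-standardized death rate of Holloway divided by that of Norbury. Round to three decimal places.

Standard weights: 0.58, 0.24, 0.18.
Holloway: 0.5800×74.01 + 0.2400×592.84 + 0.1800×2285.66 = 596.6262 per 100,000.
Norbury: 0.5800×89.07 + 0.2400×675.89 + 0.1800×2225.39 = 614.4444 per 100,000.
Ratio = 596.6262 ÷ 614.4444 = 0.97100.

0.971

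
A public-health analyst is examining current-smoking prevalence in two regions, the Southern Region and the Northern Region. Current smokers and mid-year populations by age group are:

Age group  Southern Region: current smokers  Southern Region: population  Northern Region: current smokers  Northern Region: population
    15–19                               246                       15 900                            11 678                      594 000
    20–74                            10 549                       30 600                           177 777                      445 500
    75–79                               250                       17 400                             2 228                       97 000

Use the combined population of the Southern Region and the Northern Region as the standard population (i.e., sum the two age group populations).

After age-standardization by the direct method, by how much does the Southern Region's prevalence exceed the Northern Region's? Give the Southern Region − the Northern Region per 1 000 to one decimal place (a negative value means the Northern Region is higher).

Age-specific rates per 1 000 for the Southern Region: 15.472, 344.739, 14.368.
For the Northern Region: 19.660, 399.051, 22.969.
Combined standard total = 1 200 400; weights = 0.5081, 0.3966, 0.0953.
The Southern Region: 0.5081×15.472 + 0.3966×344.739 + 0.0953×14.368 = 145.9596 per 1 000.
The Northern Region: 0.5081×19.660 + 0.3966×399.051 + 0.0953×22.969 = 170.4484 per 1 000.
Difference = 145.9596 − 170.4484 = -24.4888.

-24.5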